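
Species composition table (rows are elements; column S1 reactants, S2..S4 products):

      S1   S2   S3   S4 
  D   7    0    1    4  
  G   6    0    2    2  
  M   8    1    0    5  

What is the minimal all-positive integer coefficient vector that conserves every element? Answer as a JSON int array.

Coefficients: [3, 4, 5, 4]

D: 3·7 = 21 | 4·0+5·1+4·4 = 21
G: 3·6 = 18 | 4·0+5·2+4·2 = 18
M: 3·8 = 24 | 4·1+5·0+4·5 = 24
gcd(3,4,5,4) = 1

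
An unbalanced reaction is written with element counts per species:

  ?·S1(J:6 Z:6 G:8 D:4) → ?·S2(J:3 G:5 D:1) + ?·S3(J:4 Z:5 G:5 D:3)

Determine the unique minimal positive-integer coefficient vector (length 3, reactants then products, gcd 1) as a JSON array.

Coefficients: [5, 2, 6]

J: 5·6 = 30 | 2·3+6·4 = 30
Z: 5·6 = 30 | 2·0+6·5 = 30
G: 5·8 = 40 | 2·5+6·5 = 40
D: 5·4 = 20 | 2·1+6·3 = 20
gcd(5,2,6) = 1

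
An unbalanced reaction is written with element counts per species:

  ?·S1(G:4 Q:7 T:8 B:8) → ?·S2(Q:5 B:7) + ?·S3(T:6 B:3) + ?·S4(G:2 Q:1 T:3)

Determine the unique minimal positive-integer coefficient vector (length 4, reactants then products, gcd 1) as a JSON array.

G: 3·4 = 12 | 3·0+1·0+6·2 = 12
Q: 3·7 = 21 | 3·5+1·0+6·1 = 21
T: 3·8 = 24 | 3·0+1·6+6·3 = 24
B: 3·8 = 24 | 3·7+1·3+6·0 = 24
gcd(3,3,1,6) = 1

Coefficients: [3, 3, 1, 6]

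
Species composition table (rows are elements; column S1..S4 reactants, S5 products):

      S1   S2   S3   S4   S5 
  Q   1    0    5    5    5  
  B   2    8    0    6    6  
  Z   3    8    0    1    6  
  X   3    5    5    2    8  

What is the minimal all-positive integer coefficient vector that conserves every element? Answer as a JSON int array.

Q: 5·1+1·0+2·5+1·5 = 20 | 4·5 = 20
B: 5·2+1·8+2·0+1·6 = 24 | 4·6 = 24
Z: 5·3+1·8+2·0+1·1 = 24 | 4·6 = 24
X: 5·3+1·5+2·5+1·2 = 32 | 4·8 = 32
gcd(5,1,2,1,4) = 1

Coefficients: [5, 1, 2, 1, 4]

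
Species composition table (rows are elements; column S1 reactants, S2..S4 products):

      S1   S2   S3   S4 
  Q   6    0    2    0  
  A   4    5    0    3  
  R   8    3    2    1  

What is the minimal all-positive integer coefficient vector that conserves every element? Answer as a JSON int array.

Coefficients: [2, 1, 6, 1]

Q: 2·6 = 12 | 1·0+6·2+1·0 = 12
A: 2·4 = 8 | 1·5+6·0+1·3 = 8
R: 2·8 = 16 | 1·3+6·2+1·1 = 16
gcd(2,1,6,1) = 1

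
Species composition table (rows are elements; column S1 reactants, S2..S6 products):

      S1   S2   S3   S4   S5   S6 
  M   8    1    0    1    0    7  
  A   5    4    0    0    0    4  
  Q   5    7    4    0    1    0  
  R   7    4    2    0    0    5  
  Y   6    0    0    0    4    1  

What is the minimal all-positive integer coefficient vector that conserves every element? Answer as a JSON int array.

Coefficients: [4, 1, 2, 3, 5, 4]

M: 4·8 = 32 | 1·1+2·0+3·1+5·0+4·7 = 32
A: 4·5 = 20 | 1·4+2·0+3·0+5·0+4·4 = 20
Q: 4·5 = 20 | 1·7+2·4+3·0+5·1+4·0 = 20
R: 4·7 = 28 | 1·4+2·2+3·0+5·0+4·5 = 28
Y: 4·6 = 24 | 1·0+2·0+3·0+5·4+4·1 = 24
gcd(4,1,2,3,5,4) = 1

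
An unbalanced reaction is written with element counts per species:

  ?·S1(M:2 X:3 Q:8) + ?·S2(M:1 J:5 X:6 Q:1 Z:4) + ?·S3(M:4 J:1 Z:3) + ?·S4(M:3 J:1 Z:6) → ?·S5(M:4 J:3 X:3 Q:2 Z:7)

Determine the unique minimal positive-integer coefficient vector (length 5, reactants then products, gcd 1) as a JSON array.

M: 1·2+2·1+1·4+4·3 = 20 | 5·4 = 20
J: 1·0+2·5+1·1+4·1 = 15 | 5·3 = 15
X: 1·3+2·6+1·0+4·0 = 15 | 5·3 = 15
Q: 1·8+2·1+1·0+4·0 = 10 | 5·2 = 10
Z: 1·0+2·4+1·3+4·6 = 35 | 5·7 = 35
gcd(1,2,1,4,5) = 1

Coefficients: [1, 2, 1, 4, 5]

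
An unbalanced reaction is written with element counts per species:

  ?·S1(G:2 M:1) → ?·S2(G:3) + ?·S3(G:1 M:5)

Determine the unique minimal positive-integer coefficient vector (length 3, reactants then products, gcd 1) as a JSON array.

Coefficients: [5, 3, 1]

G: 5·2 = 10 | 3·3+1·1 = 10
M: 5·1 = 5 | 3·0+1·5 = 5
gcd(5,3,1) = 1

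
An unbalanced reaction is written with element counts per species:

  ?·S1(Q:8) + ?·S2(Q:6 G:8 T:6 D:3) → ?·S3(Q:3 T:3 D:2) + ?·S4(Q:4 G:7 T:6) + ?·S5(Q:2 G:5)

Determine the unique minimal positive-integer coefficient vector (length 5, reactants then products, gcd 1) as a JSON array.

Q: 1·8+4·6 = 32 | 6·3+1·4+5·2 = 32
G: 1·0+4·8 = 32 | 6·0+1·7+5·5 = 32
T: 1·0+4·6 = 24 | 6·3+1·6+5·0 = 24
D: 1·0+4·3 = 12 | 6·2+1·0+5·0 = 12
gcd(1,4,6,1,5) = 1

Coefficients: [1, 4, 6, 1, 5]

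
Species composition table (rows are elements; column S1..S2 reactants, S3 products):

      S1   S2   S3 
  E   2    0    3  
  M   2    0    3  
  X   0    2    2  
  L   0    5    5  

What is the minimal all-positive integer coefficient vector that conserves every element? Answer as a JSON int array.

Coefficients: [3, 2, 2]

E: 3·2+2·0 = 6 | 2·3 = 6
M: 3·2+2·0 = 6 | 2·3 = 6
X: 3·0+2·2 = 4 | 2·2 = 4
L: 3·0+2·5 = 10 | 2·5 = 10
gcd(3,2,2) = 1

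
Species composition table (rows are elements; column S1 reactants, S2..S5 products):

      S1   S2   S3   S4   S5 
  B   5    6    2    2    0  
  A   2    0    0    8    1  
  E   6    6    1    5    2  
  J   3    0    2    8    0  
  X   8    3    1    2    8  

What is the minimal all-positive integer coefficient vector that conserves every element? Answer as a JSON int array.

B: 6·5 = 30 | 3·6+5·2+1·2+4·0 = 30
A: 6·2 = 12 | 3·0+5·0+1·8+4·1 = 12
E: 6·6 = 36 | 3·6+5·1+1·5+4·2 = 36
J: 6·3 = 18 | 3·0+5·2+1·8+4·0 = 18
X: 6·8 = 48 | 3·3+5·1+1·2+4·8 = 48
gcd(6,3,5,1,4) = 1

Coefficients: [6, 3, 5, 1, 4]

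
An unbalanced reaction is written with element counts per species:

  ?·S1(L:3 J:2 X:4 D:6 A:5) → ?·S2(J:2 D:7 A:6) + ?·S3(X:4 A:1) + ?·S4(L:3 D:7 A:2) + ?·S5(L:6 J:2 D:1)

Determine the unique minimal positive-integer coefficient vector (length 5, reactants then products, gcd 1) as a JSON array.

Coefficients: [5, 3, 5, 1, 2]

L: 5·3 = 15 | 3·0+5·0+1·3+2·6 = 15
J: 5·2 = 10 | 3·2+5·0+1·0+2·2 = 10
X: 5·4 = 20 | 3·0+5·4+1·0+2·0 = 20
D: 5·6 = 30 | 3·7+5·0+1·7+2·1 = 30
A: 5·5 = 25 | 3·6+5·1+1·2+2·0 = 25
gcd(5,3,5,1,2) = 1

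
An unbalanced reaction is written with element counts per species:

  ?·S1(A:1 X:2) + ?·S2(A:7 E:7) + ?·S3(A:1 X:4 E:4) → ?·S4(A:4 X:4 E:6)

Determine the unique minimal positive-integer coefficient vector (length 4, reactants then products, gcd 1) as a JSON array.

A: 2·1+2·7+4·1 = 20 | 5·4 = 20
X: 2·2+2·0+4·4 = 20 | 5·4 = 20
E: 2·0+2·7+4·4 = 30 | 5·6 = 30
gcd(2,2,4,5) = 1

Coefficients: [2, 2, 4, 5]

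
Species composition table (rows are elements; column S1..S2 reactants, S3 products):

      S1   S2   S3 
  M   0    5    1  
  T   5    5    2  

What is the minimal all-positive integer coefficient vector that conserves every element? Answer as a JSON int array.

Coefficients: [1, 1, 5]

M: 1·0+1·5 = 5 | 5·1 = 5
T: 1·5+1·5 = 10 | 5·2 = 10
gcd(1,1,5) = 1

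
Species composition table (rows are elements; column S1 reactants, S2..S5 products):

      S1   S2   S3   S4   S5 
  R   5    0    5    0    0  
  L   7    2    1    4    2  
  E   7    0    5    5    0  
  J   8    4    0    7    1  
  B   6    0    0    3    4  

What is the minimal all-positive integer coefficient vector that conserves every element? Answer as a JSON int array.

Coefficients: [5, 5, 5, 2, 6]

R: 5·5 = 25 | 5·0+5·5+2·0+6·0 = 25
L: 5·7 = 35 | 5·2+5·1+2·4+6·2 = 35
E: 5·7 = 35 | 5·0+5·5+2·5+6·0 = 35
J: 5·8 = 40 | 5·4+5·0+2·7+6·1 = 40
B: 5·6 = 30 | 5·0+5·0+2·3+6·4 = 30
gcd(5,5,5,2,6) = 1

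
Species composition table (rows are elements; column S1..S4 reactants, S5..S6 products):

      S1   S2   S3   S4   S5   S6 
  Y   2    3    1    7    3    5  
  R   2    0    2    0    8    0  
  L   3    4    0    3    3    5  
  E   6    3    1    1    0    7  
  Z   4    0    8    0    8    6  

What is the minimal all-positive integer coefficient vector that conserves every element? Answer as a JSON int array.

Y: 3·2+6·3+5·1+1·7 = 36 | 2·3+6·5 = 36
R: 3·2+6·0+5·2+1·0 = 16 | 2·8+6·0 = 16
L: 3·3+6·4+5·0+1·3 = 36 | 2·3+6·5 = 36
E: 3·6+6·3+5·1+1·1 = 42 | 2·0+6·7 = 42
Z: 3·4+6·0+5·8+1·0 = 52 | 2·8+6·6 = 52
gcd(3,6,5,1,2,6) = 1

Coefficients: [3, 6, 5, 1, 2, 6]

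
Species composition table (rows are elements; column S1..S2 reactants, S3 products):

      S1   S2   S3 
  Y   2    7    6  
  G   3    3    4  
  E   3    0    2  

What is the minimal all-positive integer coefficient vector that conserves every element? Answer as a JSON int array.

Coefficients: [2, 2, 3]

Y: 2·2+2·7 = 18 | 3·6 = 18
G: 2·3+2·3 = 12 | 3·4 = 12
E: 2·3+2·0 = 6 | 3·2 = 6
gcd(2,2,3) = 1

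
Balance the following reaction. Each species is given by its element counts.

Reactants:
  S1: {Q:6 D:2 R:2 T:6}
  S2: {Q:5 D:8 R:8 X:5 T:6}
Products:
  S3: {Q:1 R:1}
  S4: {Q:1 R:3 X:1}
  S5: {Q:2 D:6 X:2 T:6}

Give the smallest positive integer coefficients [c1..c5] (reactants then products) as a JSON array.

Coefficients: [1, 2, 6, 4, 3]

Q: 1·6+2·5 = 16 | 6·1+4·1+3·2 = 16
D: 1·2+2·8 = 18 | 6·0+4·0+3·6 = 18
R: 1·2+2·8 = 18 | 6·1+4·3+3·0 = 18
X: 1·0+2·5 = 10 | 6·0+4·1+3·2 = 10
T: 1·6+2·6 = 18 | 6·0+4·0+3·6 = 18
gcd(1,2,6,4,3) = 1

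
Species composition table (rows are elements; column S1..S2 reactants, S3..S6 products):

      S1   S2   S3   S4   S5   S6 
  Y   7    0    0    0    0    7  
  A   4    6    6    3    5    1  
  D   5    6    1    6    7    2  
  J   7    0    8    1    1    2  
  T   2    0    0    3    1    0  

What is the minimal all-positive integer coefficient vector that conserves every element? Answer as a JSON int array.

Y: 6·7+4·0 = 42 | 3·0+3·0+3·0+6·7 = 42
A: 6·4+4·6 = 48 | 3·6+3·3+3·5+6·1 = 48
D: 6·5+4·6 = 54 | 3·1+3·6+3·7+6·2 = 54
J: 6·7+4·0 = 42 | 3·8+3·1+3·1+6·2 = 42
T: 6·2+4·0 = 12 | 3·0+3·3+3·1+6·0 = 12
gcd(6,4,3,3,3,6) = 1

Coefficients: [6, 4, 3, 3, 3, 6]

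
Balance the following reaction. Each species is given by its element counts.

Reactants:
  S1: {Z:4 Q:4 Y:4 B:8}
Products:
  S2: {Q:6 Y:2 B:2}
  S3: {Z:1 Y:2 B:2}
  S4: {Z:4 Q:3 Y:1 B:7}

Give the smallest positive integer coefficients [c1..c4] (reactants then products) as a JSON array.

Z: 3·4 = 12 | 1·0+4·1+2·4 = 12
Q: 3·4 = 12 | 1·6+4·0+2·3 = 12
Y: 3·4 = 12 | 1·2+4·2+2·1 = 12
B: 3·8 = 24 | 1·2+4·2+2·7 = 24
gcd(3,1,4,2) = 1

Coefficients: [3, 1, 4, 2]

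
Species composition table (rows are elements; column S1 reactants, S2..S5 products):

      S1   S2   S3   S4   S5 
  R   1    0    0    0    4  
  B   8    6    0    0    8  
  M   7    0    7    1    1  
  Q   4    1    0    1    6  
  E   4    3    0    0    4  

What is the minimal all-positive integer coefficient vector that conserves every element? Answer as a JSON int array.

Coefficients: [4, 4, 3, 6, 1]

R: 4·1 = 4 | 4·0+3·0+6·0+1·4 = 4
B: 4·8 = 32 | 4·6+3·0+6·0+1·8 = 32
M: 4·7 = 28 | 4·0+3·7+6·1+1·1 = 28
Q: 4·4 = 16 | 4·1+3·0+6·1+1·6 = 16
E: 4·4 = 16 | 4·3+3·0+6·0+1·4 = 16
gcd(4,4,3,6,1) = 1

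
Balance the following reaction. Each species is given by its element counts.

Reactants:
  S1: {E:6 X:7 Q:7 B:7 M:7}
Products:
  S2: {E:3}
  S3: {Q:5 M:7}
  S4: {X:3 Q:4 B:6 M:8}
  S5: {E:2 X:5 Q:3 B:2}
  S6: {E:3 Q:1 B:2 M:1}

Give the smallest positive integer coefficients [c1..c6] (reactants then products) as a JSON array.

Coefficients: [6, 5, 1, 4, 6, 3]

E: 6·6 = 36 | 5·3+1·0+4·0+6·2+3·3 = 36
X: 6·7 = 42 | 5·0+1·0+4·3+6·5+3·0 = 42
Q: 6·7 = 42 | 5·0+1·5+4·4+6·3+3·1 = 42
B: 6·7 = 42 | 5·0+1·0+4·6+6·2+3·2 = 42
M: 6·7 = 42 | 5·0+1·7+4·8+6·0+3·1 = 42
gcd(6,5,1,4,6,3) = 1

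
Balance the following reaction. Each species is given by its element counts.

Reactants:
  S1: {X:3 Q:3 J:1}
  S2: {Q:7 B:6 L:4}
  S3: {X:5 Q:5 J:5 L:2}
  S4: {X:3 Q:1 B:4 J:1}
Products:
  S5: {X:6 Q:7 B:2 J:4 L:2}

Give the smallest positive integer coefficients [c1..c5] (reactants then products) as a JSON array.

X: 4·3+1·0+3·5+1·3 = 30 | 5·6 = 30
Q: 4·3+1·7+3·5+1·1 = 35 | 5·7 = 35
B: 4·0+1·6+3·0+1·4 = 10 | 5·2 = 10
J: 4·1+1·0+3·5+1·1 = 20 | 5·4 = 20
L: 4·0+1·4+3·2+1·0 = 10 | 5·2 = 10
gcd(4,1,3,1,5) = 1

Coefficients: [4, 1, 3, 1, 5]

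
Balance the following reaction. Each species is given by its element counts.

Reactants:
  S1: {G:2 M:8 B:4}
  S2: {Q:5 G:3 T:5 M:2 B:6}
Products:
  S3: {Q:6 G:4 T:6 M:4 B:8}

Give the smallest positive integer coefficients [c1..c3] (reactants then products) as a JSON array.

Q: 1·0+6·5 = 30 | 5·6 = 30
G: 1·2+6·3 = 20 | 5·4 = 20
T: 1·0+6·5 = 30 | 5·6 = 30
M: 1·8+6·2 = 20 | 5·4 = 20
B: 1·4+6·6 = 40 | 5·8 = 40
gcd(1,6,5) = 1

Coefficients: [1, 6, 5]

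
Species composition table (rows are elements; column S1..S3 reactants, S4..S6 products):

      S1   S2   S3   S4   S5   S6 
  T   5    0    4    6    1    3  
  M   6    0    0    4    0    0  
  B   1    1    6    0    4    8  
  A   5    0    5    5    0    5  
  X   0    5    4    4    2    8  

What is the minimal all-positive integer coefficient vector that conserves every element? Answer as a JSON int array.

T: 2·5+6·0+6·4 = 34 | 3·6+1·1+5·3 = 34
M: 2·6+6·0+6·0 = 12 | 3·4+1·0+5·0 = 12
B: 2·1+6·1+6·6 = 44 | 3·0+1·4+5·8 = 44
A: 2·5+6·0+6·5 = 40 | 3·5+1·0+5·5 = 40
X: 2·0+6·5+6·4 = 54 | 3·4+1·2+5·8 = 54
gcd(2,6,6,3,1,5) = 1

Coefficients: [2, 6, 6, 3, 1, 5]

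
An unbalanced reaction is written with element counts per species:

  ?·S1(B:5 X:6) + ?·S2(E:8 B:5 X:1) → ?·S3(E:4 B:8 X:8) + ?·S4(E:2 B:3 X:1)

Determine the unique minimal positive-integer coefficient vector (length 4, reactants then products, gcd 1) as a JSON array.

Coefficients: [4, 2, 3, 2]

E: 4·0+2·8 = 16 | 3·4+2·2 = 16
B: 4·5+2·5 = 30 | 3·8+2·3 = 30
X: 4·6+2·1 = 26 | 3·8+2·1 = 26
gcd(4,2,3,2) = 1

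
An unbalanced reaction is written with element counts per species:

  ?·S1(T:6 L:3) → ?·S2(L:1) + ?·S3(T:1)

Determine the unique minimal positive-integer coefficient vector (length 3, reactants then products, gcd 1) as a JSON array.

T: 1·6 = 6 | 3·0+6·1 = 6
L: 1·3 = 3 | 3·1+6·0 = 3
gcd(1,3,6) = 1

Coefficients: [1, 3, 6]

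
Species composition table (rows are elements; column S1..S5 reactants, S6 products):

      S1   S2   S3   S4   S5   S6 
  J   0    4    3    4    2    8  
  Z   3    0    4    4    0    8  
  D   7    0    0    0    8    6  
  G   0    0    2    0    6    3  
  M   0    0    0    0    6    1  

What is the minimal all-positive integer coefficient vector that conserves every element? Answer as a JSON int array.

Coefficients: [4, 4, 6, 3, 1, 6]

J: 4·0+4·4+6·3+3·4+1·2 = 48 | 6·8 = 48
Z: 4·3+4·0+6·4+3·4+1·0 = 48 | 6·8 = 48
D: 4·7+4·0+6·0+3·0+1·8 = 36 | 6·6 = 36
G: 4·0+4·0+6·2+3·0+1·6 = 18 | 6·3 = 18
M: 4·0+4·0+6·0+3·0+1·6 = 6 | 6·1 = 6
gcd(4,4,6,3,1,6) = 1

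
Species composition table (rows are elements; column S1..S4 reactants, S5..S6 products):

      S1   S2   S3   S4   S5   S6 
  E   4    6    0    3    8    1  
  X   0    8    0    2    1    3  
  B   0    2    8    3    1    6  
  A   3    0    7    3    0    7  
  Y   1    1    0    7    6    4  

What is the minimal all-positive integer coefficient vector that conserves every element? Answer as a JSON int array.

E: 2·4+1·6+2·0+5·3 = 29 | 3·8+5·1 = 29
X: 2·0+1·8+2·0+5·2 = 18 | 3·1+5·3 = 18
B: 2·0+1·2+2·8+5·3 = 33 | 3·1+5·6 = 33
A: 2·3+1·0+2·7+5·3 = 35 | 3·0+5·7 = 35
Y: 2·1+1·1+2·0+5·7 = 38 | 3·6+5·4 = 38
gcd(2,1,2,5,3,5) = 1

Coefficients: [2, 1, 2, 5, 3, 5]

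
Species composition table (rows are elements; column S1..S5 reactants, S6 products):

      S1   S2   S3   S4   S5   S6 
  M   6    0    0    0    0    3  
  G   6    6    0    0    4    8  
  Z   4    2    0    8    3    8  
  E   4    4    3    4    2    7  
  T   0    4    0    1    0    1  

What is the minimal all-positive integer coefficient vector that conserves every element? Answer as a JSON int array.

Coefficients: [3, 1, 2, 2, 6, 6]

M: 3·6+1·0+2·0+2·0+6·0 = 18 | 6·3 = 18
G: 3·6+1·6+2·0+2·0+6·4 = 48 | 6·8 = 48
Z: 3·4+1·2+2·0+2·8+6·3 = 48 | 6·8 = 48
E: 3·4+1·4+2·3+2·4+6·2 = 42 | 6·7 = 42
T: 3·0+1·4+2·0+2·1+6·0 = 6 | 6·1 = 6
gcd(3,1,2,2,6,6) = 1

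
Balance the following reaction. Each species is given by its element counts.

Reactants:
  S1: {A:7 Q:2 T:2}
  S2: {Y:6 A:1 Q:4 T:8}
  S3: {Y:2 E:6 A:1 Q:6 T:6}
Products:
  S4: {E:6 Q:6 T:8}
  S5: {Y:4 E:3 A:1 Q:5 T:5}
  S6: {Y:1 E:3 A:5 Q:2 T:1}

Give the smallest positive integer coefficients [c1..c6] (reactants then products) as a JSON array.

Y: 1·0+1·6+6·2 = 18 | 3·0+4·4+2·1 = 18
E: 1·0+1·0+6·6 = 36 | 3·6+4·3+2·3 = 36
A: 1·7+1·1+6·1 = 14 | 3·0+4·1+2·5 = 14
Q: 1·2+1·4+6·6 = 42 | 3·6+4·5+2·2 = 42
T: 1·2+1·8+6·6 = 46 | 3·8+4·5+2·1 = 46
gcd(1,1,6,3,4,2) = 1

Coefficients: [1, 1, 6, 3, 4, 2]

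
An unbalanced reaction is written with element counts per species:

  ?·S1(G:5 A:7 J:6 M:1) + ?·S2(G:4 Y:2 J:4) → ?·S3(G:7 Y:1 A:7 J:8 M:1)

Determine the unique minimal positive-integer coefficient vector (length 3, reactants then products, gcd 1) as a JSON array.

Coefficients: [2, 1, 2]

G: 2·5+1·4 = 14 | 2·7 = 14
Y: 2·0+1·2 = 2 | 2·1 = 2
A: 2·7+1·0 = 14 | 2·7 = 14
J: 2·6+1·4 = 16 | 2·8 = 16
M: 2·1+1·0 = 2 | 2·1 = 2
gcd(2,1,2) = 1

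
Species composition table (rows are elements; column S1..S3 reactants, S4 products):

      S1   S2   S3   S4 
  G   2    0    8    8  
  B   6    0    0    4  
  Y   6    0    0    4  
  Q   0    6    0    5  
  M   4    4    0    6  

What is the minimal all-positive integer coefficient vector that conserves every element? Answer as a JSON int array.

G: 4·2+5·0+5·8 = 48 | 6·8 = 48
B: 4·6+5·0+5·0 = 24 | 6·4 = 24
Y: 4·6+5·0+5·0 = 24 | 6·4 = 24
Q: 4·0+5·6+5·0 = 30 | 6·5 = 30
M: 4·4+5·4+5·0 = 36 | 6·6 = 36
gcd(4,5,5,6) = 1

Coefficients: [4, 5, 5, 6]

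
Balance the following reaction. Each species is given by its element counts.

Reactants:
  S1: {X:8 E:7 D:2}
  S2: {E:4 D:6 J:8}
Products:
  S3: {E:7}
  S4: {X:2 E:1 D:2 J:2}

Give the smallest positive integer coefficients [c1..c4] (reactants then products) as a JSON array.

Coefficients: [1, 1, 1, 4]

X: 1·8+1·0 = 8 | 1·0+4·2 = 8
E: 1·7+1·4 = 11 | 1·7+4·1 = 11
D: 1·2+1·6 = 8 | 1·0+4·2 = 8
J: 1·0+1·8 = 8 | 1·0+4·2 = 8
gcd(1,1,1,4) = 1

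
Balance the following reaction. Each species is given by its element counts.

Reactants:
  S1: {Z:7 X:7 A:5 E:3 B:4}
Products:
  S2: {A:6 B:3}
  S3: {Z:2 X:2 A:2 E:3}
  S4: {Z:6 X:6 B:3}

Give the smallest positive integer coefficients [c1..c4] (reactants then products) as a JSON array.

Z: 6·7 = 42 | 3·0+6·2+5·6 = 42
X: 6·7 = 42 | 3·0+6·2+5·6 = 42
A: 6·5 = 30 | 3·6+6·2+5·0 = 30
E: 6·3 = 18 | 3·0+6·3+5·0 = 18
B: 6·4 = 24 | 3·3+6·0+5·3 = 24
gcd(6,3,6,5) = 1

Coefficients: [6, 3, 6, 5]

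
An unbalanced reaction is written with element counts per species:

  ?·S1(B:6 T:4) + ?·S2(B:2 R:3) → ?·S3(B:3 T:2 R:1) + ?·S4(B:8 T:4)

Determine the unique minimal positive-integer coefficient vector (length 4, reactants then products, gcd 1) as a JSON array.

Coefficients: [5, 2, 6, 2]

B: 5·6+2·2 = 34 | 6·3+2·8 = 34
T: 5·4+2·0 = 20 | 6·2+2·4 = 20
R: 5·0+2·3 = 6 | 6·1+2·0 = 6
gcd(5,2,6,2) = 1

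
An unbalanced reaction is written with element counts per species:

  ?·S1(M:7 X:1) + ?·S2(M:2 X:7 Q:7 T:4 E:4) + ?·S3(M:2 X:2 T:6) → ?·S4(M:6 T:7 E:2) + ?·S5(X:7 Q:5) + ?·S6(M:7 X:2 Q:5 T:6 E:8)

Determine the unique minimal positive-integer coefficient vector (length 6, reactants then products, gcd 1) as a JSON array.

Coefficients: [2, 5, 1, 2, 5, 2]

M: 2·7+5·2+1·2 = 26 | 2·6+5·0+2·7 = 26
X: 2·1+5·7+1·2 = 39 | 2·0+5·7+2·2 = 39
Q: 2·0+5·7+1·0 = 35 | 2·0+5·5+2·5 = 35
T: 2·0+5·4+1·6 = 26 | 2·7+5·0+2·6 = 26
E: 2·0+5·4+1·0 = 20 | 2·2+5·0+2·8 = 20
gcd(2,5,1,2,5,2) = 1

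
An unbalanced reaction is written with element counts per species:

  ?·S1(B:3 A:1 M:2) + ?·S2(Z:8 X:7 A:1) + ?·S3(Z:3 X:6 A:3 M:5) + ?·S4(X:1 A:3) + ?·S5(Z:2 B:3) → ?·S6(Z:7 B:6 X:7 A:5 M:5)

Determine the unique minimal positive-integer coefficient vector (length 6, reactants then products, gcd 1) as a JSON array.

Z: 5·0+2·8+3·3+3·0+5·2 = 35 | 5·7 = 35
B: 5·3+2·0+3·0+3·0+5·3 = 30 | 5·6 = 30
X: 5·0+2·7+3·6+3·1+5·0 = 35 | 5·7 = 35
A: 5·1+2·1+3·3+3·3+5·0 = 25 | 5·5 = 25
M: 5·2+2·0+3·5+3·0+5·0 = 25 | 5·5 = 25
gcd(5,2,3,3,5,5) = 1

Coefficients: [5, 2, 3, 3, 5, 5]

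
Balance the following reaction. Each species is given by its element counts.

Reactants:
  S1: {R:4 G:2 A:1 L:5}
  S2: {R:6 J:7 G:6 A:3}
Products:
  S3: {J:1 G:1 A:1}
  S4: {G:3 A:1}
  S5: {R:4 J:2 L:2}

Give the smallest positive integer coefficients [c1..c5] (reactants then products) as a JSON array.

Coefficients: [2, 2, 4, 4, 5]

R: 2·4+2·6 = 20 | 4·0+4·0+5·4 = 20
J: 2·0+2·7 = 14 | 4·1+4·0+5·2 = 14
G: 2·2+2·6 = 16 | 4·1+4·3+5·0 = 16
A: 2·1+2·3 = 8 | 4·1+4·1+5·0 = 8
L: 2·5+2·0 = 10 | 4·0+4·0+5·2 = 10
gcd(2,2,4,4,5) = 1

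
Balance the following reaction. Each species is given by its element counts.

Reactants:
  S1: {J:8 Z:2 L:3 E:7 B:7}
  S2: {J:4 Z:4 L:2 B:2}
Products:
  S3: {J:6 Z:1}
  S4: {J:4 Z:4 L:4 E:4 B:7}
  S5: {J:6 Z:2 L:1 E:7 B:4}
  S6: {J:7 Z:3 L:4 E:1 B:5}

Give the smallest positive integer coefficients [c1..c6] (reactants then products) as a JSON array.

Coefficients: [5, 4, 2, 3, 3, 2]

J: 5·8+4·4 = 56 | 2·6+3·4+3·6+2·7 = 56
Z: 5·2+4·4 = 26 | 2·1+3·4+3·2+2·3 = 26
L: 5·3+4·2 = 23 | 2·0+3·4+3·1+2·4 = 23
E: 5·7+4·0 = 35 | 2·0+3·4+3·7+2·1 = 35
B: 5·7+4·2 = 43 | 2·0+3·7+3·4+2·5 = 43
gcd(5,4,2,3,3,2) = 1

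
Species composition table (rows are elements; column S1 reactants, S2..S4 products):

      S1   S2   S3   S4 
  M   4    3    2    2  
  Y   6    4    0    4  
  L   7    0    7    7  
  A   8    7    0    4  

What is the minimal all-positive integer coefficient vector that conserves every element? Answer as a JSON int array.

M: 6·4 = 24 | 4·3+1·2+5·2 = 24
Y: 6·6 = 36 | 4·4+1·0+5·4 = 36
L: 6·7 = 42 | 4·0+1·7+5·7 = 42
A: 6·8 = 48 | 4·7+1·0+5·4 = 48
gcd(6,4,1,5) = 1

Coefficients: [6, 4, 1, 5]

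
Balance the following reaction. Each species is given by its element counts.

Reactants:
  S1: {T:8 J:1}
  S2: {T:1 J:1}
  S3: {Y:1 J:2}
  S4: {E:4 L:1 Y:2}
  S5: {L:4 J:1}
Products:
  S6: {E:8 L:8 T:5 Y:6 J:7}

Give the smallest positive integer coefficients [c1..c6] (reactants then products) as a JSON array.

Coefficients: [1, 2, 4, 4, 3, 2]

E: 1·0+2·0+4·0+4·4+3·0 = 16 | 2·8 = 16
L: 1·0+2·0+4·0+4·1+3·4 = 16 | 2·8 = 16
T: 1·8+2·1+4·0+4·0+3·0 = 10 | 2·5 = 10
Y: 1·0+2·0+4·1+4·2+3·0 = 12 | 2·6 = 12
J: 1·1+2·1+4·2+4·0+3·1 = 14 | 2·7 = 14
gcd(1,2,4,4,3,2) = 1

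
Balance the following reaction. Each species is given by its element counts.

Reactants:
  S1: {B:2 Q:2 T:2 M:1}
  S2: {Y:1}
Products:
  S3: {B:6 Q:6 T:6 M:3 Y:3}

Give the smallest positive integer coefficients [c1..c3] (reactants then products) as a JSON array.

B: 3·2+3·0 = 6 | 1·6 = 6
Q: 3·2+3·0 = 6 | 1·6 = 6
T: 3·2+3·0 = 6 | 1·6 = 6
M: 3·1+3·0 = 3 | 1·3 = 3
Y: 3·0+3·1 = 3 | 1·3 = 3
gcd(3,3,1) = 1

Coefficients: [3, 3, 1]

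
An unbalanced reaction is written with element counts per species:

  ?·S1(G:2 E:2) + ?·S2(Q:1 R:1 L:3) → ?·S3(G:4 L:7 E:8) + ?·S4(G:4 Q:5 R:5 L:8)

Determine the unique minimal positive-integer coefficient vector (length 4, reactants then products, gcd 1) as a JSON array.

Coefficients: [4, 5, 1, 1]

G: 4·2+5·0 = 8 | 1·4+1·4 = 8
Q: 4·0+5·1 = 5 | 1·0+1·5 = 5
R: 4·0+5·1 = 5 | 1·0+1·5 = 5
L: 4·0+5·3 = 15 | 1·7+1·8 = 15
E: 4·2+5·0 = 8 | 1·8+1·0 = 8
gcd(4,5,1,1) = 1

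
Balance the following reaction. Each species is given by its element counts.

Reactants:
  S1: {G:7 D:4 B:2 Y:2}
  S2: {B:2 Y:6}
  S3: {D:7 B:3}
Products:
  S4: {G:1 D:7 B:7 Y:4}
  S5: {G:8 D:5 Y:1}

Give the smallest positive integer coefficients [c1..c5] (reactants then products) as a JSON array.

Coefficients: [5, 1, 3, 3, 4]

G: 5·7+1·0+3·0 = 35 | 3·1+4·8 = 35
D: 5·4+1·0+3·7 = 41 | 3·7+4·5 = 41
B: 5·2+1·2+3·3 = 21 | 3·7+4·0 = 21
Y: 5·2+1·6+3·0 = 16 | 3·4+4·1 = 16
gcd(5,1,3,3,4) = 1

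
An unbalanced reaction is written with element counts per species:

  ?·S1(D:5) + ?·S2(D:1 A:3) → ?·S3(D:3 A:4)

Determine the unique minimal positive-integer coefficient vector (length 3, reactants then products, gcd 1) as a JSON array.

D: 1·5+4·1 = 9 | 3·3 = 9
A: 1·0+4·3 = 12 | 3·4 = 12
gcd(1,4,3) = 1

Coefficients: [1, 4, 3]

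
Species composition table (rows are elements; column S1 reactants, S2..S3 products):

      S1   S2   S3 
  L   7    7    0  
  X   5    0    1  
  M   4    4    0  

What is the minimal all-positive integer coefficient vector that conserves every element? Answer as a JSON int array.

Coefficients: [1, 1, 5]

L: 1·7 = 7 | 1·7+5·0 = 7
X: 1·5 = 5 | 1·0+5·1 = 5
M: 1·4 = 4 | 1·4+5·0 = 4
gcd(1,1,5) = 1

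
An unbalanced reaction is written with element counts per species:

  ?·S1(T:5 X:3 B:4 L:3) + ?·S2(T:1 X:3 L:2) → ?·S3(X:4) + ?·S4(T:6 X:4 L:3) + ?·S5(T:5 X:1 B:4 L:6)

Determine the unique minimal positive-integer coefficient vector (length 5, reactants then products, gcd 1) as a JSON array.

T: 3·5+6·1 = 21 | 5·0+1·6+3·5 = 21
X: 3·3+6·3 = 27 | 5·4+1·4+3·1 = 27
B: 3·4+6·0 = 12 | 5·0+1·0+3·4 = 12
L: 3·3+6·2 = 21 | 5·0+1·3+3·6 = 21
gcd(3,6,5,1,3) = 1

Coefficients: [3, 6, 5, 1, 3]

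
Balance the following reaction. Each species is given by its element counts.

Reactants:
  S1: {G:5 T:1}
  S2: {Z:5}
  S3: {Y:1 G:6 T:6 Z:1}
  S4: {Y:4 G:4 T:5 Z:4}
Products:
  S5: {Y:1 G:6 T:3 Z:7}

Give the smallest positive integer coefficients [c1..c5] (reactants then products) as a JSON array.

Coefficients: [4, 6, 1, 1, 5]

Y: 4·0+6·0+1·1+1·4 = 5 | 5·1 = 5
G: 4·5+6·0+1·6+1·4 = 30 | 5·6 = 30
T: 4·1+6·0+1·6+1·5 = 15 | 5·3 = 15
Z: 4·0+6·5+1·1+1·4 = 35 | 5·7 = 35
gcd(4,6,1,1,5) = 1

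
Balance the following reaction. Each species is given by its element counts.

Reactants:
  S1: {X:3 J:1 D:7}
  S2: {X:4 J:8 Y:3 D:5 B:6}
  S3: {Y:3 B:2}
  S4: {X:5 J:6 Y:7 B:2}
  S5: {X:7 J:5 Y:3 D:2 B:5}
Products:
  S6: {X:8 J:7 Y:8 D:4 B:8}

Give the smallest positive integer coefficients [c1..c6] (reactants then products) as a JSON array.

Coefficients: [1, 1, 6, 1, 4, 5]

X: 1·3+1·4+6·0+1·5+4·7 = 40 | 5·8 = 40
J: 1·1+1·8+6·0+1·6+4·5 = 35 | 5·7 = 35
Y: 1·0+1·3+6·3+1·7+4·3 = 40 | 5·8 = 40
D: 1·7+1·5+6·0+1·0+4·2 = 20 | 5·4 = 20
B: 1·0+1·6+6·2+1·2+4·5 = 40 | 5·8 = 40
gcd(1,1,6,1,4,5) = 1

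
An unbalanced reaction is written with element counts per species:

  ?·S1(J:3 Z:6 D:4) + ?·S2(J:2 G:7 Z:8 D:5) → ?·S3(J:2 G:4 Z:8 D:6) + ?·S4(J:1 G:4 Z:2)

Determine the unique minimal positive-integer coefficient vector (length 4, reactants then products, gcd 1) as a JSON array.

J: 1·3+4·2 = 11 | 4·2+3·1 = 11
G: 1·0+4·7 = 28 | 4·4+3·4 = 28
Z: 1·6+4·8 = 38 | 4·8+3·2 = 38
D: 1·4+4·5 = 24 | 4·6+3·0 = 24
gcd(1,4,4,3) = 1

Coefficients: [1, 4, 4, 3]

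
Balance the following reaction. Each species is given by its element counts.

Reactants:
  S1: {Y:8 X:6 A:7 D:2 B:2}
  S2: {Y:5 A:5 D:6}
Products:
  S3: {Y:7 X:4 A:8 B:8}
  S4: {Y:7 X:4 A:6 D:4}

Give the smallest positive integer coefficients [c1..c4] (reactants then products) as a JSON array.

Coefficients: [4, 2, 1, 5]

Y: 4·8+2·5 = 42 | 1·7+5·7 = 42
X: 4·6+2·0 = 24 | 1·4+5·4 = 24
A: 4·7+2·5 = 38 | 1·8+5·6 = 38
D: 4·2+2·6 = 20 | 1·0+5·4 = 20
B: 4·2+2·0 = 8 | 1·8+5·0 = 8
gcd(4,2,1,5) = 1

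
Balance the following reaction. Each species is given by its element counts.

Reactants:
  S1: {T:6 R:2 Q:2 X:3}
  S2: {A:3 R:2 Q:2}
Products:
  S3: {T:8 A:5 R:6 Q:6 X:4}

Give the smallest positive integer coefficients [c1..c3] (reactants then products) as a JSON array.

Coefficients: [4, 5, 3]

T: 4·6+5·0 = 24 | 3·8 = 24
A: 4·0+5·3 = 15 | 3·5 = 15
R: 4·2+5·2 = 18 | 3·6 = 18
Q: 4·2+5·2 = 18 | 3·6 = 18
X: 4·3+5·0 = 12 | 3·4 = 12
gcd(4,5,3) = 1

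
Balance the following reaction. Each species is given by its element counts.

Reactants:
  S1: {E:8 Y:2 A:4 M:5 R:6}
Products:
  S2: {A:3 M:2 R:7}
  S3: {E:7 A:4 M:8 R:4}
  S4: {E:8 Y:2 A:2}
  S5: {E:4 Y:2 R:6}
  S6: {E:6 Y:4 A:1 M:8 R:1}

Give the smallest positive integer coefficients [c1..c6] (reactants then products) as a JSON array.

Coefficients: [6, 3, 2, 3, 1, 1]

E: 6·8 = 48 | 3·0+2·7+3·8+1·4+1·6 = 48
Y: 6·2 = 12 | 3·0+2·0+3·2+1·2+1·4 = 12
A: 6·4 = 24 | 3·3+2·4+3·2+1·0+1·1 = 24
M: 6·5 = 30 | 3·2+2·8+3·0+1·0+1·8 = 30
R: 6·6 = 36 | 3·7+2·4+3·0+1·6+1·1 = 36
gcd(6,3,2,3,1,1) = 1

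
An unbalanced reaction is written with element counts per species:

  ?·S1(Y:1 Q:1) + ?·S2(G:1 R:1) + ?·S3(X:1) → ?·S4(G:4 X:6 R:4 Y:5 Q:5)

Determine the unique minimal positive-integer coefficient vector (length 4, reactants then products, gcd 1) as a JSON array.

G: 5·0+4·1+6·0 = 4 | 1·4 = 4
X: 5·0+4·0+6·1 = 6 | 1·6 = 6
R: 5·0+4·1+6·0 = 4 | 1·4 = 4
Y: 5·1+4·0+6·0 = 5 | 1·5 = 5
Q: 5·1+4·0+6·0 = 5 | 1·5 = 5
gcd(5,4,6,1) = 1

Coefficients: [5, 4, 6, 1]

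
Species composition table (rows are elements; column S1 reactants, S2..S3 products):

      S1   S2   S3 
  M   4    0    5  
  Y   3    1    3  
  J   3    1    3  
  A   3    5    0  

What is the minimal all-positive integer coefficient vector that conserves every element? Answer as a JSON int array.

M: 5·4 = 20 | 3·0+4·5 = 20
Y: 5·3 = 15 | 3·1+4·3 = 15
J: 5·3 = 15 | 3·1+4·3 = 15
A: 5·3 = 15 | 3·5+4·0 = 15
gcd(5,3,4) = 1

Coefficients: [5, 3, 4]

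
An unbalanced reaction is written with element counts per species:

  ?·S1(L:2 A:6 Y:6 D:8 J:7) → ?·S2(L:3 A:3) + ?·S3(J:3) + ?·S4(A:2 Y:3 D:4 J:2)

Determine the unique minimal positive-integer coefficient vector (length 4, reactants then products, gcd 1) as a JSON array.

L: 3·2 = 6 | 2·3+3·0+6·0 = 6
A: 3·6 = 18 | 2·3+3·0+6·2 = 18
Y: 3·6 = 18 | 2·0+3·0+6·3 = 18
D: 3·8 = 24 | 2·0+3·0+6·4 = 24
J: 3·7 = 21 | 2·0+3·3+6·2 = 21
gcd(3,2,3,6) = 1

Coefficients: [3, 2, 3, 6]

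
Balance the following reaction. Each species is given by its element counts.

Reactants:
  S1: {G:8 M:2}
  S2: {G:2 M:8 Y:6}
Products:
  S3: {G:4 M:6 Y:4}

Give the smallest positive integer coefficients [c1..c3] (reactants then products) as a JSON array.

G: 1·8+2·2 = 12 | 3·4 = 12
M: 1·2+2·8 = 18 | 3·6 = 18
Y: 1·0+2·6 = 12 | 3·4 = 12
gcd(1,2,3) = 1

Coefficients: [1, 2, 3]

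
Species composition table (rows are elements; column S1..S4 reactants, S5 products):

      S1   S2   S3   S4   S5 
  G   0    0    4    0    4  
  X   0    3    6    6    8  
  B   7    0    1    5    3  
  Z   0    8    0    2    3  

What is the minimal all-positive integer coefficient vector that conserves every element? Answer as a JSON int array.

G: 1·0+2·0+6·4+1·0 = 24 | 6·4 = 24
X: 1·0+2·3+6·6+1·6 = 48 | 6·8 = 48
B: 1·7+2·0+6·1+1·5 = 18 | 6·3 = 18
Z: 1·0+2·8+6·0+1·2 = 18 | 6·3 = 18
gcd(1,2,6,1,6) = 1

Coefficients: [1, 2, 6, 1, 6]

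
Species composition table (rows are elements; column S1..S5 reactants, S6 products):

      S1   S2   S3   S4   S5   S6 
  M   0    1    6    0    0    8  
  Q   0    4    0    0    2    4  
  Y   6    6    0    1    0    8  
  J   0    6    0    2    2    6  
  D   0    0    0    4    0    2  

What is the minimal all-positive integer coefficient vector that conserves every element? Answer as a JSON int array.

M: 3·0+2·1+5·6+2·0+4·0 = 32 | 4·8 = 32
Q: 3·0+2·4+5·0+2·0+4·2 = 16 | 4·4 = 16
Y: 3·6+2·6+5·0+2·1+4·0 = 32 | 4·8 = 32
J: 3·0+2·6+5·0+2·2+4·2 = 24 | 4·6 = 24
D: 3·0+2·0+5·0+2·4+4·0 = 8 | 4·2 = 8
gcd(3,2,5,2,4,4) = 1

Coefficients: [3, 2, 5, 2, 4, 4]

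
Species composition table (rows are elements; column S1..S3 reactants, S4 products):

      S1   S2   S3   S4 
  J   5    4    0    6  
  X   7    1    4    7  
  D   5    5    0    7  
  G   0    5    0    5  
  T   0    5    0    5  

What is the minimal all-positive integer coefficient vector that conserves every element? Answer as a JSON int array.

J: 2·5+5·4+4·0 = 30 | 5·6 = 30
X: 2·7+5·1+4·4 = 35 | 5·7 = 35
D: 2·5+5·5+4·0 = 35 | 5·7 = 35
G: 2·0+5·5+4·0 = 25 | 5·5 = 25
T: 2·0+5·5+4·0 = 25 | 5·5 = 25
gcd(2,5,4,5) = 1

Coefficients: [2, 5, 4, 5]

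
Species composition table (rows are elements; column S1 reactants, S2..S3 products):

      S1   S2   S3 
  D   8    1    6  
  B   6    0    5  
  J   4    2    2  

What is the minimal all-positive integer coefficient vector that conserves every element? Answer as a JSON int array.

Coefficients: [5, 4, 6]

D: 5·8 = 40 | 4·1+6·6 = 40
B: 5·6 = 30 | 4·0+6·5 = 30
J: 5·4 = 20 | 4·2+6·2 = 20
gcd(5,4,6) = 1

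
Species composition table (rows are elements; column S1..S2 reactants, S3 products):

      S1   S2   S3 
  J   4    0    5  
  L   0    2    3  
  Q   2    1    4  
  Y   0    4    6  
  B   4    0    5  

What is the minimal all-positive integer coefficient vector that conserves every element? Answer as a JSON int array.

J: 5·4+6·0 = 20 | 4·5 = 20
L: 5·0+6·2 = 12 | 4·3 = 12
Q: 5·2+6·1 = 16 | 4·4 = 16
Y: 5·0+6·4 = 24 | 4·6 = 24
B: 5·4+6·0 = 20 | 4·5 = 20
gcd(5,6,4) = 1

Coefficients: [5, 6, 4]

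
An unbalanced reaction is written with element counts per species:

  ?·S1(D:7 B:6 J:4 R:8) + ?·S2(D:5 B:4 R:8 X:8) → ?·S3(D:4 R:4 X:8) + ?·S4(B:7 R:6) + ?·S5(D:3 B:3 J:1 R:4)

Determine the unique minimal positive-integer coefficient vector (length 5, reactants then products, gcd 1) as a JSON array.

D: 1·7+5·5 = 32 | 5·4+2·0+4·3 = 32
B: 1·6+5·4 = 26 | 5·0+2·7+4·3 = 26
J: 1·4+5·0 = 4 | 5·0+2·0+4·1 = 4
R: 1·8+5·8 = 48 | 5·4+2·6+4·4 = 48
X: 1·0+5·8 = 40 | 5·8+2·0+4·0 = 40
gcd(1,5,5,2,4) = 1

Coefficients: [1, 5, 5, 2, 4]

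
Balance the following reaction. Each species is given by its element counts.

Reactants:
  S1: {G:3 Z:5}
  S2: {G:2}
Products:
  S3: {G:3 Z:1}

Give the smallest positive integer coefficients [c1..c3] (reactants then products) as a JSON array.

G: 1·3+6·2 = 15 | 5·3 = 15
Z: 1·5+6·0 = 5 | 5·1 = 5
gcd(1,6,5) = 1

Coefficients: [1, 6, 5]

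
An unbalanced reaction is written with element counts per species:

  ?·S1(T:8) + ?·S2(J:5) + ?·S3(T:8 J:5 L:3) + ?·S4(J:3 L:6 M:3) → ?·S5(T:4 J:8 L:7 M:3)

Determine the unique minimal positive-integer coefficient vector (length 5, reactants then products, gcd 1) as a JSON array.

Coefficients: [1, 4, 2, 6, 6]

T: 1·8+4·0+2·8+6·0 = 24 | 6·4 = 24
J: 1·0+4·5+2·5+6·3 = 48 | 6·8 = 48
L: 1·0+4·0+2·3+6·6 = 42 | 6·7 = 42
M: 1·0+4·0+2·0+6·3 = 18 | 6·3 = 18
gcd(1,4,2,6,6) = 1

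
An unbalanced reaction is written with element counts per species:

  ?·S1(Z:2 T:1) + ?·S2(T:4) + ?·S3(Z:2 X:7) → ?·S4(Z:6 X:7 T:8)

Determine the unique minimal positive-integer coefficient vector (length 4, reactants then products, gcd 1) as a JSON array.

Z: 4·2+3·0+2·2 = 12 | 2·6 = 12
X: 4·0+3·0+2·7 = 14 | 2·7 = 14
T: 4·1+3·4+2·0 = 16 | 2·8 = 16
gcd(4,3,2,2) = 1

Coefficients: [4, 3, 2, 2]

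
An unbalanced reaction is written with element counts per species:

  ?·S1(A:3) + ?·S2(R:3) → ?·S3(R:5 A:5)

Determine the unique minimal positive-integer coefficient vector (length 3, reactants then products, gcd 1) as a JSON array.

R: 5·0+5·3 = 15 | 3·5 = 15
A: 5·3+5·0 = 15 | 3·5 = 15
gcd(5,5,3) = 1

Coefficients: [5, 5, 3]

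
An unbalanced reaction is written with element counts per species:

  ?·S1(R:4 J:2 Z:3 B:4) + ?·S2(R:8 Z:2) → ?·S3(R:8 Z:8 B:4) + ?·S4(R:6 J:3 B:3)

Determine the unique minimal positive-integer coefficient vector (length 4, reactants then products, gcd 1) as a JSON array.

R: 6·4+3·8 = 48 | 3·8+4·6 = 48
J: 6·2+3·0 = 12 | 3·0+4·3 = 12
Z: 6·3+3·2 = 24 | 3·8+4·0 = 24
B: 6·4+3·0 = 24 | 3·4+4·3 = 24
gcd(6,3,3,4) = 1

Coefficients: [6, 3, 3, 4]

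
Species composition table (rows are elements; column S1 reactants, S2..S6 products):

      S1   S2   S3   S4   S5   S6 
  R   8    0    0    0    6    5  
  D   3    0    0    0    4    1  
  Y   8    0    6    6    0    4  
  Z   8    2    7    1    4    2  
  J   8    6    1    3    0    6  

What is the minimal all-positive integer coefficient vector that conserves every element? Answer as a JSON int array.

Coefficients: [6, 1, 3, 1, 3, 6]

R: 6·8 = 48 | 1·0+3·0+1·0+3·6+6·5 = 48
D: 6·3 = 18 | 1·0+3·0+1·0+3·4+6·1 = 18
Y: 6·8 = 48 | 1·0+3·6+1·6+3·0+6·4 = 48
Z: 6·8 = 48 | 1·2+3·7+1·1+3·4+6·2 = 48
J: 6·8 = 48 | 1·6+3·1+1·3+3·0+6·6 = 48
gcd(6,1,3,1,3,6) = 1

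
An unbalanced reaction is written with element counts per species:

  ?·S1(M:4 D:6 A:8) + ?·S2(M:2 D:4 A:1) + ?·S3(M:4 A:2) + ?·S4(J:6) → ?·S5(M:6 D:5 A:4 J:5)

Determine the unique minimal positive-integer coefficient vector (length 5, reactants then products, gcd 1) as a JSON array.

M: 1·4+6·2+5·4+5·0 = 36 | 6·6 = 36
D: 1·6+6·4+5·0+5·0 = 30 | 6·5 = 30
A: 1·8+6·1+5·2+5·0 = 24 | 6·4 = 24
J: 1·0+6·0+5·0+5·6 = 30 | 6·5 = 30
gcd(1,6,5,5,6) = 1

Coefficients: [1, 6, 5, 5, 6]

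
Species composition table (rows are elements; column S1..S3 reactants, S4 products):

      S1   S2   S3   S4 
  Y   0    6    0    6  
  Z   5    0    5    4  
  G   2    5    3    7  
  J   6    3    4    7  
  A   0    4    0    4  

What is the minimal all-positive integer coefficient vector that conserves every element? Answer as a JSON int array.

Coefficients: [2, 5, 2, 5]

Y: 2·0+5·6+2·0 = 30 | 5·6 = 30
Z: 2·5+5·0+2·5 = 20 | 5·4 = 20
G: 2·2+5·5+2·3 = 35 | 5·7 = 35
J: 2·6+5·3+2·4 = 35 | 5·7 = 35
A: 2·0+5·4+2·0 = 20 | 5·4 = 20
gcd(2,5,2,5) = 1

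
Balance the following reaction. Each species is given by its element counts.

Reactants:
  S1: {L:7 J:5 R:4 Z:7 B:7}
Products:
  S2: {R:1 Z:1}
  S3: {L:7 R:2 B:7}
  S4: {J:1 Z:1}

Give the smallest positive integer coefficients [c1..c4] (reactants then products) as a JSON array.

L: 1·7 = 7 | 2·0+1·7+5·0 = 7
J: 1·5 = 5 | 2·0+1·0+5·1 = 5
R: 1·4 = 4 | 2·1+1·2+5·0 = 4
Z: 1·7 = 7 | 2·1+1·0+5·1 = 7
B: 1·7 = 7 | 2·0+1·7+5·0 = 7
gcd(1,2,1,5) = 1

Coefficients: [1, 2, 1, 5]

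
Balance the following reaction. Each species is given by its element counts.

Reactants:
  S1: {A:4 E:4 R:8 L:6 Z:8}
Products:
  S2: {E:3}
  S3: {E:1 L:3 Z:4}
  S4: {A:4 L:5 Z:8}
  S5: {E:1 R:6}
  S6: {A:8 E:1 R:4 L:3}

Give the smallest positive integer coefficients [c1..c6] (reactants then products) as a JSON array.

Coefficients: [5, 3, 4, 3, 6, 1]

A: 5·4 = 20 | 3·0+4·0+3·4+6·0+1·8 = 20
E: 5·4 = 20 | 3·3+4·1+3·0+6·1+1·1 = 20
R: 5·8 = 40 | 3·0+4·0+3·0+6·6+1·4 = 40
L: 5·6 = 30 | 3·0+4·3+3·5+6·0+1·3 = 30
Z: 5·8 = 40 | 3·0+4·4+3·8+6·0+1·0 = 40
gcd(5,3,4,3,6,1) = 1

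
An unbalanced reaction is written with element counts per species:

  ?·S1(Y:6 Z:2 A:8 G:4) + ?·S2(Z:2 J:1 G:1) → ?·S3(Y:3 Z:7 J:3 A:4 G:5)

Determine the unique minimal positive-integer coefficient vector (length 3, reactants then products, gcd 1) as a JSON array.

Y: 1·6+6·0 = 6 | 2·3 = 6
Z: 1·2+6·2 = 14 | 2·7 = 14
J: 1·0+6·1 = 6 | 2·3 = 6
A: 1·8+6·0 = 8 | 2·4 = 8
G: 1·4+6·1 = 10 | 2·5 = 10
gcd(1,6,2) = 1

Coefficients: [1, 6, 2]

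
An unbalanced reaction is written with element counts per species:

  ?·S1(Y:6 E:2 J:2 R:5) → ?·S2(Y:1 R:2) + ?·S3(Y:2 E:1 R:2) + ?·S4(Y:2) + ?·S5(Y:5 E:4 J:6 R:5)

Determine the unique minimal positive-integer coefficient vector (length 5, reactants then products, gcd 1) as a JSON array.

Y: 3·6 = 18 | 3·1+2·2+3·2+1·5 = 18
E: 3·2 = 6 | 3·0+2·1+3·0+1·4 = 6
J: 3·2 = 6 | 3·0+2·0+3·0+1·6 = 6
R: 3·5 = 15 | 3·2+2·2+3·0+1·5 = 15
gcd(3,3,2,3,1) = 1

Coefficients: [3, 3, 2, 3, 1]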